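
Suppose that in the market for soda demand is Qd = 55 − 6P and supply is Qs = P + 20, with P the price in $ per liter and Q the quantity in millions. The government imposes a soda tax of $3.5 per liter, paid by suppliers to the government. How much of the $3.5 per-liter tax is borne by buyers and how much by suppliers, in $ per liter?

Without the tax, 55 − 6P = P + 20 gives 7P = 35, so P* = $5 and Q* = 25.
With the tax collected from suppliers, supply shifts: Qs = (P − 3.5) + 20.
Solving gives Q = 22 with buyers paying $5.5 and suppliers receiving $2 (the $3.5 wedge).
Burden on buyers: $0.5; on suppliers: $3. (They sum to $3.5.)
The less price-elastic side of the market bears the larger share of a per-unit tax.

Buyers bear $0.5 per liter; suppliers bear $3 per liter.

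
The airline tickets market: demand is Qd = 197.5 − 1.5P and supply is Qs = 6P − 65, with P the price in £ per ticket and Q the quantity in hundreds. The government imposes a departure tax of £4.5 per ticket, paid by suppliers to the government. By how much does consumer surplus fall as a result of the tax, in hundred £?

Consumer surplus falls by £512.28 hundred.

Without the tax, 197.5 − 1.5P = 6P − 65 gives 7.5P = 262.5, so P* = £35 and Q* = 145.
With the tax collected from suppliers, supply shifts: Qs = 6(P − 4.5) − 65.
Solving gives Q = 139.6 with buyers paying £38.6 and suppliers receiving £34.1 (the £4.5 wedge).
ΔCS is the trapezoid between Q = 139.6 and Q = 145 of height £3.6: ½ · (145 + 139.6) · 3.6 = £512.28.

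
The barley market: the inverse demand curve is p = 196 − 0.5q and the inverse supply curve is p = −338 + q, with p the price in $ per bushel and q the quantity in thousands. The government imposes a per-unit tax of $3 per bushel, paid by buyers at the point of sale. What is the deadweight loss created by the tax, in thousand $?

Deadweight loss = $3 thousand.

Inverting to q(p) form: qd = 392 − 2p; qs = p + 338.
Without the tax, 392 − 2p = p + 338 gives 3p = 54, so p* = $18 and q* = 356.
With the tax collected from buyers, demand (in seller-price terms) shifts: qd = 392 − 2(p + 3).
Solving gives q = 354 with buyers paying $19 and sellers receiving $16 (the $3 wedge).
Quantity falls by |ΔQ| = |356 − 354| = 2.
DWL = ½ · t · |ΔQ| = ½ · 3 · 2 = $3.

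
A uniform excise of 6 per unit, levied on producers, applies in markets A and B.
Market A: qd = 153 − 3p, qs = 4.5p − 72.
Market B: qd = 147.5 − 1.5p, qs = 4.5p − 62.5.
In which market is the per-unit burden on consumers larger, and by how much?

Market B, by 0.9.

Market A: pre-tax p* = 30, q* = 63; post-tax q = 52.2; per-unit burden on consumers = 3.6.
Market B: pre-tax p* = 35, q* = 95; post-tax q = 88.25; per-unit burden on consumers = 4.5.
Difference: 3.6 vs 4.5 → market B is larger by 0.9.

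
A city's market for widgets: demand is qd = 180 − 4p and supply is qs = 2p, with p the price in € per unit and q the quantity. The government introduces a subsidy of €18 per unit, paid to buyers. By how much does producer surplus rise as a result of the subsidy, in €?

Producer surplus rises by €864.

Without the subsidy, 180 − 4p = 2p gives 6p = 180, so p* = €30 and q* = 60.
With a per-unit subsidy paid to buyers, each effectively pays p − 18, so demand becomes qd = 180 − 4(p − 18).
New equilibrium: buyers pay €24, producers receive €42, q = 84. (Wedge: pb − ps = −18.)
ΔPS is the trapezoid between Q = 84 and Q = 60 of height €12: ½ · (60 + 84) · 12 = €864.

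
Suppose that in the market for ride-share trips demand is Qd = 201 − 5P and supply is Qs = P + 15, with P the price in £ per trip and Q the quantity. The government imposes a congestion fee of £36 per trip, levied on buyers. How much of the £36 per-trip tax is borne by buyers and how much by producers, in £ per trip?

Before the tax: set 201 − 5P = P + 15 → P* = £31, Q* = 46.
With the tax collected from buyers, demand (in seller-price terms) shifts: Qd = 201 − 5(P + 36).
Solving gives Q = 16 with buyers paying £37 and producers receiving £1 (the £36 wedge).
Burden on buyers: £6; on producers: £30. (They sum to £36.)

Buyers bear £6 per trip; producers bear £30 per trip.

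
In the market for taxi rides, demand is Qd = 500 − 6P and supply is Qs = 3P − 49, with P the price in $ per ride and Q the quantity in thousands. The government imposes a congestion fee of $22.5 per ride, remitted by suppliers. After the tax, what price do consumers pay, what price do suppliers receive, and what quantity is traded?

Consumers pay $68.5; suppliers receive $46; quantity = 89.

Without the tax, 500 − 6P = 3P − 49 gives 9P = 549, so P* = $61 and Q* = 134.
With the tax collected from suppliers, supply shifts: Qs = 3(P − 22.5) − 49.
Solving gives Q = 89 with consumers paying $68.5 and suppliers receiving $46 (the $22.5 wedge).
The less price-elastic side of the market bears the larger share of a per-unit tax.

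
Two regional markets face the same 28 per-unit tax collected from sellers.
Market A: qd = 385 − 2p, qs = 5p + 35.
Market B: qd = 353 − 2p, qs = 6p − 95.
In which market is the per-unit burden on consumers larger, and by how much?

Market B, by 1.

Market A: pre-tax p* = 50, q* = 285; post-tax q = 245; per-unit burden on consumers = 20.
Market B: pre-tax p* = 56, q* = 241; post-tax q = 199; per-unit burden on consumers = 21.
Difference: 20 vs 21 → market B is larger by 1.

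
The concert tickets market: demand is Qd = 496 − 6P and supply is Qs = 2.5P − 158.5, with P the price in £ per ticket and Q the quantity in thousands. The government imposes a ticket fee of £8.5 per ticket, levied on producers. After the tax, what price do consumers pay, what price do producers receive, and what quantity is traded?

Without the tax, 496 − 6P = 2.5P − 158.5 gives 8.5P = 654.5, so P* = £77 and Q* = 34.
With the tax collected from producers, supply shifts: Qs = 2.5(P − 8.5) − 158.5.
New equilibrium: consumers pay £79.5, producers receive £71, Q = 19. (Wedge: Pb − Ps = 8.5.)
The less price-elastic side of the market bears the larger share of a per-unit tax.

Consumers pay £79.5; producers receive £71; quantity = 19.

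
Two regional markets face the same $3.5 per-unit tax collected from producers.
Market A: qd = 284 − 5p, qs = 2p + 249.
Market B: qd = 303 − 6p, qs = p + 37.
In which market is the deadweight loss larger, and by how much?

Market A: pre-tax p* = $5, q* = 259; post-tax q = 254; deadweight loss = $8.75.
Market B: pre-tax p* = $38, q* = 75; post-tax q = 72; deadweight loss = $5.25.
Difference: $8.75 vs $5.25 → market A is larger by $3.5.

Market A, by $3.5.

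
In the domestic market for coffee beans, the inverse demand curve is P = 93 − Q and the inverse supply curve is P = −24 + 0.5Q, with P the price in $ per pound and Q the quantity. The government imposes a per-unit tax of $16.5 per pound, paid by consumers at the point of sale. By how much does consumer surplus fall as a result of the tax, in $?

Rewrite in direct form: Qd = 93 − P and Qs = 2P + 48.
Before the tax: set 93 − P = 2P + 48 → P* = $15, Q* = 78.
With the tax collected from consumers, demand (in seller-price terms) shifts: Qd = 93 − (P + 16.5).
New equilibrium: consumers pay $26, sellers receive $9.5, Q = 67. (Wedge: Pb − Ps = 16.5.)
ΔCS is the trapezoid between Q = 67 and Q = 78 of height $11: ½ · (78 + 67) · 11 = $797.5.

Consumer surplus falls by $797.5.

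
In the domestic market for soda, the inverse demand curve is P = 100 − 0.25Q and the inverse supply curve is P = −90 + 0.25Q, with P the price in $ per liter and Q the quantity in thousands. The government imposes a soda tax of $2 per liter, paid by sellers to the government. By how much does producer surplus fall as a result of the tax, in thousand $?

Rewrite in direct form: Qd = 400 − 4P and Qs = 4P + 360.
Without the tax, 400 − 4P = 4P + 360 gives 8P = 40, so P* = $5 and Q* = 380.
With the tax collected from sellers, supply shifts: Qs = 4(P − 2) + 360.
New equilibrium: consumers pay $6, sellers receive $4, Q = 376. (Wedge: Pb − Ps = 2.)
ΔPS is the trapezoid between Q = 376 and Q = 380 of height $1: ½ · (380 + 376) · 1 = $378.

Producer surplus falls by $378 thousand.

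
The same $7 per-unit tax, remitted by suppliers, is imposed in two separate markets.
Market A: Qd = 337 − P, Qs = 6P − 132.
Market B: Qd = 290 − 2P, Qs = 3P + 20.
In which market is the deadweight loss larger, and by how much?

Market B, by $8.4.

Market A: pre-tax P* = $67, Q* = 270; post-tax Q = 264; deadweight loss = $21.
Market B: pre-tax P* = $54, Q* = 182; post-tax Q = 173.6; deadweight loss = $29.4.
Difference: $21 vs $29.4 → market B is larger by $8.4.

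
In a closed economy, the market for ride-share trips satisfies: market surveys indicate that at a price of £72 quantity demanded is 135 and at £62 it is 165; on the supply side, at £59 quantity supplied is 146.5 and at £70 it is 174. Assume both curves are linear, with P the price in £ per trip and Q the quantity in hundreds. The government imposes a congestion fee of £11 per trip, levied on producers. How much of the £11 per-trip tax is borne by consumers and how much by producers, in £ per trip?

Consumers bear £5 per trip; producers bear £6 per trip.

Demand slope: (165 − 135)/(62 − 72) = -3, so Qd = 351 − 3P.
Supply slope: (174 − 146.5)/(70 − 59) = 2.5, so Qs = 2.5P − 1.
Without the tax, 351 − 3P = 2.5P − 1 gives 5.5P = 352, so P* = £64 and Q* = 159.
With the tax collected from producers, supply shifts: Qs = 2.5(P − 11) − 1.
Solving gives Q = 144 with consumers paying £69 and producers receiving £58 (the £11 wedge).
Burden on consumers: £5; on producers: £6. (They sum to £11.)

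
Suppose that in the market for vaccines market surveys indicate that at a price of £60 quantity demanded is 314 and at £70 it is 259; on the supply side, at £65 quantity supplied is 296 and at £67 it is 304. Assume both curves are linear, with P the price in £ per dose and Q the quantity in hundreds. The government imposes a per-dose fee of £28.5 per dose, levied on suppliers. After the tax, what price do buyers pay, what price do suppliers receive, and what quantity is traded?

Demand slope: (259 − 314)/(70 − 60) = -5.5, so Qd = 644 − 5.5P.
Supply slope: (304 − 296)/(67 − 65) = 4, so Qs = 4P + 36.
Before the tax: set 644 − 5.5P = 4P + 36 → P* = £64, Q* = 292.
With the tax collected from suppliers, supply shifts: Qs = 4(P − 28.5) + 36.
New equilibrium: buyers pay £76, suppliers receive £47.5, Q = 226. (Wedge: Pb − Ps = 28.5.)

Buyers pay £76; suppliers receive £47.5; quantity = 226.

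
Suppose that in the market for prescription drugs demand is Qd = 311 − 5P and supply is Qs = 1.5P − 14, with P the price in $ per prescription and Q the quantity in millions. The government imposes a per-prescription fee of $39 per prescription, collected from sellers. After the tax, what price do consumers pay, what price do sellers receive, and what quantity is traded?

Consumers pay $59; sellers receive $20; quantity = 16.

Before the tax: set 311 − 5P = 1.5P − 14 → P* = $50, Q* = 61.
With the tax collected from sellers, supply shifts: Qs = 1.5(P − 39) − 14.
New equilibrium: consumers pay $59, sellers receive $20, Q = 16. (Wedge: Pb − Ps = 39.)
The less price-elastic side of the market bears the larger share of a per-unit tax.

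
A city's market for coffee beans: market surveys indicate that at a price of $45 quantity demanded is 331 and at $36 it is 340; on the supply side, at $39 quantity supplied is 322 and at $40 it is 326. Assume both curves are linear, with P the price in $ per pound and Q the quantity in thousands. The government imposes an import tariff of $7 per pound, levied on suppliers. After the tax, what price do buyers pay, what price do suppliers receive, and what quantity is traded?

Demand slope: (340 − 331)/(36 − 45) = -1, so Qd = 376 − P.
Supply slope: (326 − 322)/(40 − 39) = 4, so Qs = 4P + 166.
Without the tax, 376 − P = 4P + 166 gives 5P = 210, so P* = $42 and Q* = 334.
With the tax collected from suppliers, supply shifts: Qs = 4(P − 7) + 166.
New equilibrium: buyers pay $47.6, suppliers receive $40.6, Q = 328.4. (Wedge: Pb − Ps = 7.)

Buyers pay $47.6; suppliers receive $40.6; quantity = 328.4.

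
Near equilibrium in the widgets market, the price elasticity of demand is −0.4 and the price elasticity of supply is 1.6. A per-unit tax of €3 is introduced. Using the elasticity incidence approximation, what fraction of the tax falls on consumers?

Consumers' share ≈ 0.8.

Incidence ratio: consumers' share ≈ εs / (εs + |εd|) = 1.6 / (1.6 + 0.4) = 0.8.
Supply is the more elastic side, so consumers bear the larger share.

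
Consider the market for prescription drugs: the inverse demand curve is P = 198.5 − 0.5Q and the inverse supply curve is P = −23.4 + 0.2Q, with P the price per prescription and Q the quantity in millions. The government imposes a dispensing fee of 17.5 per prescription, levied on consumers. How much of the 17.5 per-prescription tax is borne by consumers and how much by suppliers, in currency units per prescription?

Consumers bear 12.5 per prescription; suppliers bear 5 per prescription.

Rewrite in direct form: Qd = 397 − 2P and Qs = 5P + 117.
Without the tax, 397 − 2P = 5P + 117 gives 7P = 280, so P* = 40 and Q* = 317.
With the tax collected from consumers, demand (in seller-price terms) shifts: Qd = 397 − 2(P + 17.5).
Solving gives Q = 292 with consumers paying 52.5 and suppliers receiving 35 (the 17.5 wedge).
Burden on consumers: 12.5; on suppliers: 5. (They sum to 17.5.)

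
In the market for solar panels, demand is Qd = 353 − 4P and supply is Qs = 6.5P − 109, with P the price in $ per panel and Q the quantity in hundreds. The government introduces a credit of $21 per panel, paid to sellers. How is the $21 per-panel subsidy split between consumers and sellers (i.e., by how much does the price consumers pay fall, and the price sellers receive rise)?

Consumers gain $13 per panel; sellers gain $8 per panel.

Before the subsidy: set 353 − 4P = 6.5P − 109 → P* = $44, Q* = 177.
With a per-unit subsidy paid to sellers, each receives P + 21 per unit sold, so supply becomes Qs = 6.5(P + 21) − 109.
Solving gives Q = 229 with consumers paying $31 and sellers receiving $52 (the $21 wedge).
Gain to consumers: $13; to sellers: $8. (They sum to $21.)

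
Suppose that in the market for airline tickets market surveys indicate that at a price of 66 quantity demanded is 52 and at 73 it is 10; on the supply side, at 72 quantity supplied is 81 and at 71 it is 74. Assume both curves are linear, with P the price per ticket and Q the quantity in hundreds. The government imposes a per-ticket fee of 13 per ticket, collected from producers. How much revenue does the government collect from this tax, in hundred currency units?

Demand slope: (10 − 52)/(73 − 66) = -6, so Qd = 448 − 6P.
Supply slope: (74 − 81)/(71 − 72) = 7, so Qs = 7P − 423.
Without the tax, 448 − 6P = 7P − 423 gives 13P = 871, so P* = 67 and Q* = 46.
With the tax collected from producers, supply shifts: Qs = 7(P − 13) − 423.
Solving gives Q = 4 with buyers paying 74 and producers receiving 61 (the 13 wedge).
Revenue = t · Q = 13 · 4 = 52.

Tax revenue = 52 hundred.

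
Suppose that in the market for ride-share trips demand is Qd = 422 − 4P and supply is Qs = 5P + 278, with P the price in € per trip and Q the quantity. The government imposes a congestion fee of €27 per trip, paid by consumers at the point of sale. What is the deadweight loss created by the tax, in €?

Deadweight loss = €810.

Before the tax: set 422 − 4P = 5P + 278 → P* = €16, Q* = 358.
With the tax collected from consumers, demand (in seller-price terms) shifts: Qd = 422 − 4(P + 27).
New equilibrium: consumers pay €31, sellers receive €4, Q = 298. (Wedge: Pb − Ps = 27.)
Quantity falls by |ΔQ| = |358 − 298| = 60.
DWL = ½ · t · |ΔQ| = ½ · 27 · 60 = €810.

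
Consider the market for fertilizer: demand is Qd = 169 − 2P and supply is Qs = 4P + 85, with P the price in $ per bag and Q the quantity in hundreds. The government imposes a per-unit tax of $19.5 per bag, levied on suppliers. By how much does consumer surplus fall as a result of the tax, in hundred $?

Consumer surplus falls by $1664 hundred.

Before the tax: set 169 − 2P = 4P + 85 → P* = $14, Q* = 141.
With the tax collected from suppliers, supply shifts: Qs = 4(P − 19.5) + 85.
Solving gives Q = 115 with consumers paying $27 and suppliers receiving $7.5 (the $19.5 wedge).
ΔCS is the trapezoid between Q = 115 and Q = 141 of height $13: ½ · (141 + 115) · 13 = $1664.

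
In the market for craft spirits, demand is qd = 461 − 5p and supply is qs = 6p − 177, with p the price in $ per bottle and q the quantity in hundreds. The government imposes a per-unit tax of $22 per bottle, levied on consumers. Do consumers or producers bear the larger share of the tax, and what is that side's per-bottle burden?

Consumers bear the larger share: $12 per bottle.

Without the tax, 461 − 5p = 6p − 177 gives 11p = 638, so p* = $58 and q* = 171.
With the tax collected from consumers, demand (in seller-price terms) shifts: qd = 461 − 5(p + 22).
New equilibrium: consumers pay $70, producers receive $48, q = 111. (Wedge: pb − ps = 22.)
Per-bottle burden: consumers $12, producers $10.
Consumers take the larger share because demand is less price-elastic here (demand slope 5 vs supply slope 6).
The less price-elastic side of the market bears the larger share of a per-unit tax.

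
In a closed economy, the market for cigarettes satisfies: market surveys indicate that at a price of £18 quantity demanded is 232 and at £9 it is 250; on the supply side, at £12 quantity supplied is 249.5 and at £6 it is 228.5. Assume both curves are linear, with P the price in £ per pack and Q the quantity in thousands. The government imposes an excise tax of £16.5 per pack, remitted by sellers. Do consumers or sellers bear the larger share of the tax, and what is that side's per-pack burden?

Consumers bear the larger share: £10.5 per pack.

Demand slope: (250 − 232)/(9 − 18) = -2, so Qd = 268 − 2P.
Supply slope: (228.5 − 249.5)/(6 − 12) = 3.5, so Qs = 3.5P + 207.5.
Before the tax: set 268 − 2P = 3.5P + 207.5 → P* = £11, Q* = 246.
With the tax collected from sellers, supply shifts: Qs = 3.5(P − 16.5) + 207.5.
New equilibrium: consumers pay £21.5, sellers receive £5, Q = 225. (Wedge: Pb − Ps = 16.5.)
Per-pack burden: consumers £10.5, sellers £6.
Consumers take the larger share because demand is less price-elastic here (demand slope 2 vs supply slope 3.5).
The less price-elastic side of the market bears the larger share of a per-unit tax.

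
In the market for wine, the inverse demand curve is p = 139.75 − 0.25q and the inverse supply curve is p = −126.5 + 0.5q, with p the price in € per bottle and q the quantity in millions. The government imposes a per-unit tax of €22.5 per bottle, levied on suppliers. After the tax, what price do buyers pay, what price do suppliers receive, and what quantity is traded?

Buyers pay €58.5; suppliers receive €36; quantity = 325.

Inverting to q(p) form: qd = 559 − 4p; qs = 2p + 253.
Without the tax, 559 − 4p = 2p + 253 gives 6p = 306, so p* = €51 and q* = 355.
With the tax collected from suppliers, supply shifts: qs = 2(p − 22.5) + 253.
Solving gives q = 325 with buyers paying €58.5 and suppliers receiving €36 (the €22.5 wedge).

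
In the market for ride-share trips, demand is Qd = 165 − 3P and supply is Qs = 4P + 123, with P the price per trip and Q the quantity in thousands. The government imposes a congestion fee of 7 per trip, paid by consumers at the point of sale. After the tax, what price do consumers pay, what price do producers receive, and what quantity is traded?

Consumers pay 10; producers receive 3; quantity = 135.

Before the tax: set 165 − 3P = 4P + 123 → P* = 6, Q* = 147.
With the tax collected from consumers, demand (in seller-price terms) shifts: Qd = 165 − 3(P + 7).
Solving gives Q = 135 with consumers paying 10 and producers receiving 3 (the 7 wedge).
The less price-elastic side of the market bears the larger share of a per-unit tax.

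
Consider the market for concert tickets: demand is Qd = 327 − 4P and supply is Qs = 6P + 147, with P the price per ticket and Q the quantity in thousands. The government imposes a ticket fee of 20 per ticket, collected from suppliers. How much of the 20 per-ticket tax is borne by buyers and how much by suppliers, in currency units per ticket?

Buyers bear 12 per ticket; suppliers bear 8 per ticket.

Before the tax: set 327 − 4P = 6P + 147 → P* = 18, Q* = 255.
With the tax collected from suppliers, supply shifts: Qs = 6(P − 20) + 147.
New equilibrium: buyers pay 30, suppliers receive 10, Q = 207. (Wedge: Pb − Ps = 20.)
Burden on buyers: 12; on suppliers: 8. (They sum to 20.)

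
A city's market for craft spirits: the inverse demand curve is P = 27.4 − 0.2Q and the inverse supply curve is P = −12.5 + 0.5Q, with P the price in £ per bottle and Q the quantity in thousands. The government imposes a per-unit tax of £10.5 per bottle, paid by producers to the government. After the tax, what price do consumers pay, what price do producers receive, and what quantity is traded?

Consumers pay £19; producers receive £8.5; quantity = 42.

Rewrite in direct form: Qd = 137 − 5P and Qs = 2P + 25.
Before the tax: set 137 − 5P = 2P + 25 → P* = £16, Q* = 57.
With the tax collected from producers, supply shifts: Qs = 2(P − 10.5) + 25.
New equilibrium: consumers pay £19, producers receive £8.5, Q = 42. (Wedge: Pb − Ps = 10.5.)
The less price-elastic side of the market bears the larger share of a per-unit tax.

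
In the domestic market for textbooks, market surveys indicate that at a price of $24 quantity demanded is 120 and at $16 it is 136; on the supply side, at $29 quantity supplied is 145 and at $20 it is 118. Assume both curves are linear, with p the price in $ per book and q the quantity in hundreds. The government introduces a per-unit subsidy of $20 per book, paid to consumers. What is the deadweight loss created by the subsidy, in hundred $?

Deadweight loss = $240 hundred.

Demand slope: (136 − 120)/(16 − 24) = -2, so qd = 168 − 2p.
Supply slope: (118 − 145)/(20 − 29) = 3, so qs = 3p + 58.
Without the subsidy, 168 − 2p = 3p + 58 gives 5p = 110, so p* = $22 and q* = 124.
With a per-unit subsidy paid to consumers, each effectively pays p − 20, so demand becomes qd = 168 − 2(p − 20).
New equilibrium: consumers pay $10, producers receive $30, q = 148. (Wedge: pb − ps = −20.)
Quantity rises by |ΔQ| = |124 − 148| = 24.
DWL = ½ · t · |ΔQ| = ½ · 20 · 24 = $240.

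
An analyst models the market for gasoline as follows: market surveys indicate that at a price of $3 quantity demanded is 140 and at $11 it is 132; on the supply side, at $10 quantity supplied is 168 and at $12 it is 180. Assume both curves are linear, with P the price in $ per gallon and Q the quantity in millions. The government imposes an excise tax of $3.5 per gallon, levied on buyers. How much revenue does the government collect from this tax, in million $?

Tax revenue = $472.5 million.

Demand slope: (132 − 140)/(11 − 3) = -1, so Qd = 143 − P.
Supply slope: (180 − 168)/(12 − 10) = 6, so Qs = 6P + 108.
Before the tax: set 143 − P = 6P + 108 → P* = $5, Q* = 138.
With the tax collected from buyers, demand (in seller-price terms) shifts: Qd = 143 − (P + 3.5).
Solving gives Q = 135 with buyers paying $8 and suppliers receiving $4.5 (the $3.5 wedge).
Revenue = t · Q = 3.5 · 135 = $472.5.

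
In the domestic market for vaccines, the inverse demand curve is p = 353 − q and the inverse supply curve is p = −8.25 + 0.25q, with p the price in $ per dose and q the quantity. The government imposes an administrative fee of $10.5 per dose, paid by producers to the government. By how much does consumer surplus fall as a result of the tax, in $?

Consumer surplus falls by $2392.32.

Inverting to q(p) form: qd = 353 − p; qs = 4p + 33.
Without the tax, 353 − p = 4p + 33 gives 5p = 320, so p* = $64 and q* = 289.
With the tax collected from producers, supply shifts: qs = 4(p − 10.5) + 33.
Solving gives q = 280.6 with buyers paying $72.4 and producers receiving $61.9 (the $10.5 wedge).
ΔCS is the trapezoid between Q = 280.6 and Q = 289 of height $8.4: ½ · (289 + 280.6) · 8.4 = $2392.32.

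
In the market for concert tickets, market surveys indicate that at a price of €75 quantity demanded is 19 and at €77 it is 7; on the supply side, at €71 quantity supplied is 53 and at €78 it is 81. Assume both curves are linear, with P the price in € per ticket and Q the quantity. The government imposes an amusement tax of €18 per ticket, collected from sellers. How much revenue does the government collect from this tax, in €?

Tax revenue = €104.4.

Demand slope: (7 − 19)/(77 − 75) = -6, so Qd = 469 − 6P.
Supply slope: (81 − 53)/(78 − 71) = 4, so Qs = 4P − 231.
Before the tax: set 469 − 6P = 4P − 231 → P* = €70, Q* = 49.
With the tax collected from sellers, supply shifts: Qs = 4(P − 18) − 231.
New equilibrium: buyers pay €77.2, sellers receive €59.2, Q = 5.8. (Wedge: Pb − Ps = 18.)
Revenue = t · Q = 18 · 5.8 = €104.4.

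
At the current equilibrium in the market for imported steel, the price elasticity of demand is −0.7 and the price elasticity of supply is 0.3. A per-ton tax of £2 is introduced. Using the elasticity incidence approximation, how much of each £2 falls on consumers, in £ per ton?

Consumers bear ≈ £0.6 per ton.

Incidence ratio: consumers' share ≈ εs / (εs + |εd|) = 0.3 / (0.3 + 0.7) = 0.3.
So consumers bear ≈ 0.3 × £2 = £0.6; sellers bear £1.4.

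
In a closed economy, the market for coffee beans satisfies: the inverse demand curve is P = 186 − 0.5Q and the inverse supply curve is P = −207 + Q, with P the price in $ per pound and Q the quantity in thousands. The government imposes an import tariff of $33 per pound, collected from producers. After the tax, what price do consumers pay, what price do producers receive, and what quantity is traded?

Consumers pay $66; producers receive $33; quantity = 240.

Inverting to Q(P) form: Qd = 372 − 2P; Qs = P + 207.
Without the tax, 372 − 2P = P + 207 gives 3P = 165, so P* = $55 and Q* = 262.
With the tax collected from producers, supply shifts: Qs = (P − 33) + 207.
New equilibrium: consumers pay $66, producers receive $33, Q = 240. (Wedge: Pb − Ps = 33.)
The less price-elastic side of the market bears the larger share of a per-unit tax.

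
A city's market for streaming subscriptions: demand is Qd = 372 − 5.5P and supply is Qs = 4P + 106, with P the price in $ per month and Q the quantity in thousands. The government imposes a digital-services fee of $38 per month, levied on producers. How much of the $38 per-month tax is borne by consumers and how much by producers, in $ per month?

Consumers bear $16 per month; producers bear $22 per month.

Before the tax: set 372 − 5.5P = 4P + 106 → P* = $28, Q* = 218.
With the tax collected from producers, supply shifts: Qs = 4(P − 38) + 106.
New equilibrium: consumers pay $44, producers receive $6, Q = 130. (Wedge: Pb − Ps = 38.)
Burden on consumers: $16; on producers: $22. (They sum to $38.)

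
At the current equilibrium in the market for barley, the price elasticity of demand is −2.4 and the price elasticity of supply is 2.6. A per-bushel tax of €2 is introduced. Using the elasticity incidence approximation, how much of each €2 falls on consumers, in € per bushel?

Incidence ratio: consumers' share ≈ εs / (εs + |εd|) = 2.6 / (2.6 + 2.4) = 0.52.
So consumers bear ≈ 0.52 × €2 = €1.04; suppliers bear €0.96.

Consumers bear ≈ €1.04 per bushel.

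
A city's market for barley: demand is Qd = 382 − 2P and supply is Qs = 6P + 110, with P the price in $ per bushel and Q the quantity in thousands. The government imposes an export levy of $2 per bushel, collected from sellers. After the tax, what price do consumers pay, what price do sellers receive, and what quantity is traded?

Without the tax, 382 − 2P = 6P + 110 gives 8P = 272, so P* = $34 and Q* = 314.
With the tax collected from sellers, supply shifts: Qs = 6(P − 2) + 110.
Solving gives Q = 311 with consumers paying $35.5 and sellers receiving $33.5 (the $2 wedge).
The less price-elastic side of the market bears the larger share of a per-unit tax.

Consumers pay $35.5; sellers receive $33.5; quantity = 311.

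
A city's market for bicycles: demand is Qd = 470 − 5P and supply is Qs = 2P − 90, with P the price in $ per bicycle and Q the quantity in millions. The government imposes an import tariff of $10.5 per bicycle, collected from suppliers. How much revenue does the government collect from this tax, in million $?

Before the tax: set 470 − 5P = 2P − 90 → P* = $80, Q* = 70.
With the tax collected from suppliers, supply shifts: Qs = 2(P − 10.5) − 90.
New equilibrium: buyers pay $83, suppliers receive $72.5, Q = 55. (Wedge: Pb − Ps = 10.5.)
Revenue = t · Q = 10.5 · 55 = $577.5.

Tax revenue = $577.5 million.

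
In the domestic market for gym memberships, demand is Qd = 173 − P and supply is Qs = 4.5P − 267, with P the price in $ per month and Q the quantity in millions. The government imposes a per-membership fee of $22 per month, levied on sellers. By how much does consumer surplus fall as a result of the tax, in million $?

Consumer surplus falls by $1512 million.

Before the tax: set 173 − P = 4.5P − 267 → P* = $80, Q* = 93.
With the tax collected from sellers, supply shifts: Qs = 4.5(P − 22) − 267.
Solving gives Q = 75 with buyers paying $98 and sellers receiving $76 (the $22 wedge).
ΔCS is the trapezoid between Q = 75 and Q = 93 of height $18: ½ · (93 + 75) · 18 = $1512.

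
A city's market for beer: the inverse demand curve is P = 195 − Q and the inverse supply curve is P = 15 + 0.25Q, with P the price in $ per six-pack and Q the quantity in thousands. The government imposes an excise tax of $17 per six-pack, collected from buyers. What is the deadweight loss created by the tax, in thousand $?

Rewrite in direct form: Qd = 195 − P and Qs = 4P − 60.
Before the tax: set 195 − P = 4P − 60 → P* = $51, Q* = 144.
With the tax collected from buyers, demand (in seller-price terms) shifts: Qd = 195 − (P + 17).
Solving gives Q = 130.4 with buyers paying $64.6 and suppliers receiving $47.6 (the $17 wedge).
Quantity falls by |ΔQ| = |144 − 130.4| = 13.6.
DWL = ½ · t · |ΔQ| = ½ · 17 · 13.6 = $115.6.

Deadweight loss = $115.6 thousand.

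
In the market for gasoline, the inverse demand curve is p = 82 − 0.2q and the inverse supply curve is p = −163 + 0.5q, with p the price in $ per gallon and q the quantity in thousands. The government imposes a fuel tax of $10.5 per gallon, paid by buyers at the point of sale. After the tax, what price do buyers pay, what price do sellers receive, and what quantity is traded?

Buyers pay $15; sellers receive $4.5; quantity = 335.

Rewrite in direct form: qd = 410 − 5p and qs = 2p + 326.
Without the tax, 410 − 5p = 2p + 326 gives 7p = 84, so p* = $12 and q* = 350.
With the tax collected from buyers, demand (in seller-price terms) shifts: qd = 410 − 5(p + 10.5).
New equilibrium: buyers pay $15, sellers receive $4.5, q = 335. (Wedge: pb − ps = 10.5.)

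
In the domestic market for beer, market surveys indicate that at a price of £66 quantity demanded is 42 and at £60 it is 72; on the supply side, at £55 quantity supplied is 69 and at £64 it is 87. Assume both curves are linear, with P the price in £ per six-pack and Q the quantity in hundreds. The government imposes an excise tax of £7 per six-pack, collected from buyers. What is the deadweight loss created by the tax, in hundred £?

Demand slope: (72 − 42)/(60 − 66) = -5, so Qd = 372 − 5P.
Supply slope: (87 − 69)/(64 − 55) = 2, so Qs = 2P − 41.
Before the tax: set 372 − 5P = 2P − 41 → P* = £59, Q* = 77.
With the tax collected from buyers, demand (in seller-price terms) shifts: Qd = 372 − 5(P + 7).
New equilibrium: buyers pay £61, producers receive £54, Q = 67. (Wedge: Pb − Ps = 7.)
Quantity falls by |ΔQ| = |77 − 67| = 10.
DWL = ½ · t · |ΔQ| = ½ · 7 · 10 = £35.

Deadweight loss = £35 hundred.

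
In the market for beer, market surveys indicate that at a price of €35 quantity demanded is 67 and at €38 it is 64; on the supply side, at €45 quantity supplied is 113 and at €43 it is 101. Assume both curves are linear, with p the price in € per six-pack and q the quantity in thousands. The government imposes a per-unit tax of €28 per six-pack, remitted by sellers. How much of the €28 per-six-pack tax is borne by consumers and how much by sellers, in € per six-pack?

Demand slope: (64 − 67)/(38 − 35) = -1, so qd = 102 − p.
Supply slope: (101 − 113)/(43 − 45) = 6, so qs = 6p − 157.
Without the tax, 102 − p = 6p − 157 gives 7p = 259, so p* = €37 and q* = 65.
With the tax collected from sellers, supply shifts: qs = 6(p − 28) − 157.
Solving gives q = 41 with consumers paying €61 and sellers receiving €33 (the €28 wedge).
Burden on consumers: €24; on sellers: €4. (They sum to €28.)

Consumers bear €24 per six-pack; sellers bear €4 per six-pack.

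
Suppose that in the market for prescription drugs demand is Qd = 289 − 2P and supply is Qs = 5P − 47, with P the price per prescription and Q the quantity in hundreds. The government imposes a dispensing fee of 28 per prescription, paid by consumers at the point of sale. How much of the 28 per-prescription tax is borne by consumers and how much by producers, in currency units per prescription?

Consumers bear 20 per prescription; producers bear 8 per prescription.

Before the tax: set 289 − 2P = 5P − 47 → P* = 48, Q* = 193.
With the tax collected from consumers, demand (in seller-price terms) shifts: Qd = 289 − 2(P + 28).
New equilibrium: consumers pay 68, producers receive 40, Q = 153. (Wedge: Pb − Ps = 28.)
Burden on consumers: 20; on producers: 8. (They sum to 28.)
The less price-elastic side of the market bears the larger share of a per-unit tax.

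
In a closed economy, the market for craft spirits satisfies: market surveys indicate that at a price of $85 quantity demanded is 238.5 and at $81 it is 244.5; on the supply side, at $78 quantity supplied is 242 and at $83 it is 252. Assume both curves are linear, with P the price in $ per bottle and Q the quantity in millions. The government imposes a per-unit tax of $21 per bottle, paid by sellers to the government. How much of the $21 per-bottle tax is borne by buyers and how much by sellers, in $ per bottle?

Buyers bear $12 per bottle; sellers bear $9 per bottle.

Demand slope: (244.5 − 238.5)/(81 − 85) = -1.5, so Qd = 366 − 1.5P.
Supply slope: (252 − 242)/(83 − 78) = 2, so Qs = 2P + 86.
Without the tax, 366 − 1.5P = 2P + 86 gives 3.5P = 280, so P* = $80 and Q* = 246.
With the tax collected from sellers, supply shifts: Qs = 2(P − 21) + 86.
New equilibrium: buyers pay $92, sellers receive $71, Q = 228. (Wedge: Pb − Ps = 21.)
Burden on buyers: $12; on sellers: $9. (They sum to $21.)
The less price-elastic side of the market bears the larger share of a per-unit tax.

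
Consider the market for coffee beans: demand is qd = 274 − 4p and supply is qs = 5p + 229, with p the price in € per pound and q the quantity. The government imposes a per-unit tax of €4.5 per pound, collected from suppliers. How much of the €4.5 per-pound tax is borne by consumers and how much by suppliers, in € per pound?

Consumers bear €2.5 per pound; suppliers bear €2 per pound.

Without the tax, 274 − 4p = 5p + 229 gives 9p = 45, so p* = €5 and q* = 254.
With the tax collected from suppliers, supply shifts: qs = 5(p − 4.5) + 229.
New equilibrium: consumers pay €7.5, suppliers receive €3, q = 244. (Wedge: pb − ps = 4.5.)
Burden on consumers: €2.5; on suppliers: €2. (They sum to €4.5.)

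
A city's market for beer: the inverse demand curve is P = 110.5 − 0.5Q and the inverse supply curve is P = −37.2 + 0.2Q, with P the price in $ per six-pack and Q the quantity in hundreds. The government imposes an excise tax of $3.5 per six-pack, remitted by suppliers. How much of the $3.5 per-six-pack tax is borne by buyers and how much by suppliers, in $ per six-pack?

Rewrite in direct form: Qd = 221 − 2P and Qs = 5P + 186.
Before the tax: set 221 − 2P = 5P + 186 → P* = $5, Q* = 211.
With the tax collected from suppliers, supply shifts: Qs = 5(P − 3.5) + 186.
Solving gives Q = 206 with buyers paying $7.5 and suppliers receiving $4 (the $3.5 wedge).
Burden on buyers: $2.5; on suppliers: $1. (They sum to $3.5.)
The less price-elastic side of the market bears the larger share of a per-unit tax.

Buyers bear $2.5 per six-pack; suppliers bear $1 per six-pack.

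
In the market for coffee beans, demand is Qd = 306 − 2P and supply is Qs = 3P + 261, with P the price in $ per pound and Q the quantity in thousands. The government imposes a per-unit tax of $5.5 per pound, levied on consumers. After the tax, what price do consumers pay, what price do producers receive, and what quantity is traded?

Consumers pay $12.3; producers receive $6.8; quantity = 281.4.

Before the tax: set 306 − 2P = 3P + 261 → P* = $9, Q* = 288.
With the tax collected from consumers, demand (in seller-price terms) shifts: Qd = 306 − 2(P + 5.5).
New equilibrium: consumers pay $12.3, producers receive $6.8, Q = 281.4. (Wedge: Pb − Ps = 5.5.)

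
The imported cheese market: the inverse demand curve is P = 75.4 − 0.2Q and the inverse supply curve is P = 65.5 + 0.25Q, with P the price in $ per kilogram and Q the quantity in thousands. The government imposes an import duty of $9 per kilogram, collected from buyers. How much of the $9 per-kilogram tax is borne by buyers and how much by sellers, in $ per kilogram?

Buyers bear $4 per kilogram; sellers bear $5 per kilogram.

Rewrite in direct form: Qd = 377 − 5P and Qs = 4P − 262.
Before the tax: set 377 − 5P = 4P − 262 → P* = $71, Q* = 22.
With the tax collected from buyers, demand (in seller-price terms) shifts: Qd = 377 − 5(P + 9).
New equilibrium: buyers pay $75, sellers receive $66, Q = 2. (Wedge: Pb − Ps = 9.)
Burden on buyers: $4; on sellers: $5. (They sum to $9.)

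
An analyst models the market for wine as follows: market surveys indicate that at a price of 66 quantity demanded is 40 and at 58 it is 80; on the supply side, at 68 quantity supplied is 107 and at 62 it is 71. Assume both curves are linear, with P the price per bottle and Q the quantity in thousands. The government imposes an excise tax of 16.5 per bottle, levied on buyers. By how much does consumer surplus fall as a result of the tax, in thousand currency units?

Demand slope: (80 − 40)/(58 − 66) = -5, so Qd = 370 − 5P.
Supply slope: (71 − 107)/(62 − 68) = 6, so Qs = 6P − 301.
Without the tax, 370 − 5P = 6P − 301 gives 11P = 671, so P* = 61 and Q* = 65.
With the tax collected from buyers, demand (in seller-price terms) shifts: Qd = 370 − 5(P + 16.5).
New equilibrium: buyers pay 70, sellers receive 53.5, Q = 20. (Wedge: Pb − Ps = 16.5.)
ΔCS is the trapezoid between Q = 20 and Q = 65 of height 9: ½ · (65 + 20) · 9 = 382.5.

Consumer surplus falls by 382.5 thousand.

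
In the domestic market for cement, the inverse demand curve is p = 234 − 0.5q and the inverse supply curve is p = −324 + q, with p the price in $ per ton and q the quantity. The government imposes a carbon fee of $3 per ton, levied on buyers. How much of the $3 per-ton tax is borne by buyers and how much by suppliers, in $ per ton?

Buyers bear $1 per ton; suppliers bear $2 per ton.

Inverting to q(p) form: qd = 468 − 2p; qs = p + 324.
Without the tax, 468 − 2p = p + 324 gives 3p = 144, so p* = $48 and q* = 372.
With the tax collected from buyers, demand (in seller-price terms) shifts: qd = 468 − 2(p + 3).
New equilibrium: buyers pay $49, suppliers receive $46, q = 370. (Wedge: pb − ps = 3.)
Burden on buyers: $1; on suppliers: $2. (They sum to $3.)
The less price-elastic side of the market bears the larger share of a per-unit tax.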